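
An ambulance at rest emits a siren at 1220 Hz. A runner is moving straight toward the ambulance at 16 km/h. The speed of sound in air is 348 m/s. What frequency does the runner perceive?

16 km/h = 4.444 m/s.
Moving observer, stationary source: f' = f · (v + v_o)/v.
f' = 1220 × (348 + 4.444)/348 = 1220 × 352.44/348 ≈ 1236 Hz.

1236 Hz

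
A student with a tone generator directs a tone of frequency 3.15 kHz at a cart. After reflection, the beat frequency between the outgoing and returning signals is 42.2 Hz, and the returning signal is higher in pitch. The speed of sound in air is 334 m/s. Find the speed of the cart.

2.22 m/s

Double Doppler shift off a moving reflector: f₂ = f₀ · (v + u)/(v − u) (u > 0 toward emitter).
Returning signal is higher, so f₂ = f₀ + Δf = 3150 + 42.2 = 3192.2 Hz.
Rearranging, u = v · (f₂ − f₀)/(f₂ + f₀) = 334 × 42.2/6342.2 ≈ 2.22 m/s.
So the cart is moving at 2.22 m/s toward the emitter.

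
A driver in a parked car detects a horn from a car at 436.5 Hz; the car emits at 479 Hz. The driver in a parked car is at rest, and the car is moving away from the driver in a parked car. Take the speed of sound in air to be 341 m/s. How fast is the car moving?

33 m/s

f' = f · v/(v + v_s) ⇒ v_s = v · |1 − f/f'|.
v_s = 341 × |1 − 479/436.5| = 341 × 0.09737 ≈ 33 m/s.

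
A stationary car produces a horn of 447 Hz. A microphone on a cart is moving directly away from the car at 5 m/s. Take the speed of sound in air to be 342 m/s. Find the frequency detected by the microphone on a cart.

Only the observer moves, away from the source, so f' = f · (v − v_o)/v.
f' = 447 × (342 − 5)/342 = 447 × 337/342 ≈ 440 Hz.

440 Hz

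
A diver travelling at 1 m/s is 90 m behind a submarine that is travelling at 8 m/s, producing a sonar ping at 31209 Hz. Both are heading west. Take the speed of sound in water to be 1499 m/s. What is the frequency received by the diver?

The diver is behind, so the submarine is moving away from it while the diver is moving toward the submarine.
Both move, so f' = f · (v + v_o)/(v + v_s).
f' = 31209 × (1499 + 1)/(1499 + 8) = 31209 × 1500/1507 ≈ 31064 Hz.

31064 Hz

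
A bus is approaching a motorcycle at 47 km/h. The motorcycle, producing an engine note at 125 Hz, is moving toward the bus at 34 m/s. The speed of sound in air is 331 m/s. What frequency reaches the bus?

47 km/h = 13.06 m/s.
General Doppler shift: f' = f · (v + v_o)/(v − v_s).
f' = 125 × (331 + 13.06)/(331 − 34) = 125 × 344.06/297 ≈ 145 Hz.

145 Hz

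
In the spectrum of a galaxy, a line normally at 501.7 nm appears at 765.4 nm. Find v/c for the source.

0.399c

λ'/λ₀ = 1.5256 > 1 (redshift), so the source is receding.
λ'/λ₀ = √((1 + β)/(1 − β)) for a receding source ⇒ β = (r² − 1)/(r² + 1) with r = λ'/λ₀.
β = (2.3275 − 1)/(2.3275 + 1) ≈ 0.399.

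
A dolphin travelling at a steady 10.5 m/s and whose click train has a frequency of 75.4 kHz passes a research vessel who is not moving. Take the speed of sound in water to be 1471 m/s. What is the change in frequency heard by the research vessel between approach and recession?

Approaching: f₁ = f · v/(v − v_s) = 75.4 × 1471/1460.5 ≈ 75.94 kHz.
Receding: f₂ = f · v/(v + v_s) = 75.4 × 1471/1481.5 ≈ 74.87 kHz.
Drop: f₁ − f₂ = 2f·v·v_s/(v² − v_s²) = 2 × 75.4 × 1471 × 10.5/(1471² − 10.5²) ≈ 1.08 kHz.

1.08 kHz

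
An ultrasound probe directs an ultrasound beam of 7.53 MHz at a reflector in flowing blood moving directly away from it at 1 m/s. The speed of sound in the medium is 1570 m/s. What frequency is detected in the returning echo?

At the reflector in flowing blood (a moving observer), f₁ = f₀ · (v − u)/v = 7.53 × 1569/1570 ≈ 7.525 MHz.
The reflection then acts as a moving source: f₂ = f₁ · v/(v + u) ≈ 7.520 MHz.

7.520 MHz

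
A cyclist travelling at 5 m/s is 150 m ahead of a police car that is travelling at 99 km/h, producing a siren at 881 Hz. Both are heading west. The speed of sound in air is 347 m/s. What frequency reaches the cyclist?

943 Hz

99 km/h = 27.5 m/s.
The cyclist is ahead, so the police car is moving toward it while the cyclist is moving away from the police car.
General Doppler shift: f' = f · (v − v_o)/(v − v_s).
f' = 881 × (347 − 5)/(347 − 27.5) = 881 × 342/319.5 ≈ 943 Hz.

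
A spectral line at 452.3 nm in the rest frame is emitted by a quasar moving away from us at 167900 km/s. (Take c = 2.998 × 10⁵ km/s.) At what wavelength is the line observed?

851.7 nm

β = v/c = 167900/299800 = 0.5600.
Relativistic Doppler for wavelength: λ' = λ₀ · √((1 + β)/(1 − β)).
λ' = 452.3 × √(1.5600/0.4400) = 452.3 × 1.88305 ≈ 851.7 nm.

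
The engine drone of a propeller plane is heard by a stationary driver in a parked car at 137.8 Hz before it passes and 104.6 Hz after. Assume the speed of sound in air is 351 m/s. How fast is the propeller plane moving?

48 m/s

f₁/f₂ = (v + v_s)/(v − v_s), so v_s = v · (f₁ − f₂)/(f₁ + f₂).
v_s = 351 × (137.8 − 104.6)/(137.8 + 104.6) = 351 × 33.2/242.4 ≈ 48 m/s.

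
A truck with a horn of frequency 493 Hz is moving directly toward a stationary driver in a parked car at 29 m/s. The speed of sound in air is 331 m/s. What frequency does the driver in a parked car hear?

540 Hz

Moving source, stationary observer: f' = f · v/(v − v_s) since the source is approaching.
f' = 493 × 331/(331 − 29) = 493 × 331/302 ≈ 540 Hz.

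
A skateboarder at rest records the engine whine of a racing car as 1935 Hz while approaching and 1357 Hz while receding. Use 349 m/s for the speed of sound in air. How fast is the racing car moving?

61 m/s

f₁/f₂ = (v + v_s)/(v − v_s), so v_s = v · (f₁ − f₂)/(f₁ + f₂).
v_s = 349 × (1935 − 1357)/(1935 + 1357) = 349 × 578/3292 ≈ 61 m/s.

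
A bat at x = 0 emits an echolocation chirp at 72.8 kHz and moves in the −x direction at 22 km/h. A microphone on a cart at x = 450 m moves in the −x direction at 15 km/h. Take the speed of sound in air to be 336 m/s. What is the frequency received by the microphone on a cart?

72.4 kHz

22 km/h = 6.111 m/s; 15 km/h = 4.167 m/s.
The observer lies on the +x side, so the source is heading away from the observer and the observer is heading toward the source.
General Doppler shift: f' = f · (v + v_o)/(v + v_s).
f' = 72.8 × (336 + 4.167)/(336 + 6.111) = 72.8 × 340.17/342.11 ≈ 72.4 kHz.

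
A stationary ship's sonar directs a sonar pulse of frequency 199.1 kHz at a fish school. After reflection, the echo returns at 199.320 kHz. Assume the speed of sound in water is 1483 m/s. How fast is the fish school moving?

0.82 m/s

Double Doppler shift off a moving reflector: f₂ = f₀ · (v + u)/(v − u) (u > 0 toward emitter).
Rearranging, u = v · (f₂ − f₀)/(f₂ + f₀) = 1483 × 0.220/398.420 ≈ 0.82 m/s.
So the fish school is moving at 0.82 m/s toward the emitter.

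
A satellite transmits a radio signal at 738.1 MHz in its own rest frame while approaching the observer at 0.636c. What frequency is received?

1564.8 MHz

Relativistic Doppler for frequency: f' = f₀ · √((1 + β)/(1 − β)).
f' = 738.1 × √(1.6360/0.3640) = 738.1 × 2.12002 ≈ 1564.8 MHz.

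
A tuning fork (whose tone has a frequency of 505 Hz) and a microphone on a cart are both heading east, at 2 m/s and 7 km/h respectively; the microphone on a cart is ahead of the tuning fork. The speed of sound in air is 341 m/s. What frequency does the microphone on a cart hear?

505 Hz

7 km/h = 1.944 m/s.
The microphone on a cart is ahead, so the tuning fork is moving toward it while the microphone on a cart is moving away from the tuning fork.
With source approaching and observer receding, f' = f · (v − v_o)/(v − v_s).
f' = 505 × (341 − 1.944)/(341 − 2) = 505 × 339.06/339 ≈ 505 Hz.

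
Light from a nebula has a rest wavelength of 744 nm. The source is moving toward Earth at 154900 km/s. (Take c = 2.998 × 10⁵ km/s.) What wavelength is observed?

420.0 nm

β = v/c = 154900/299800 = 0.5167.
Relativistic Doppler for wavelength: λ' = λ₀ · √((1 − β)/(1 + β)).
λ' = 744 × √(0.4833/1.5167) = 744 × 0.56451 ≈ 420.0 nm.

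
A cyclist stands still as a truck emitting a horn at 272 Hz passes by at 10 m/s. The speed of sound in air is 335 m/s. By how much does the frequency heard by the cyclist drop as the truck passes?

16.3 Hz

Approaching: f₁ = f · v/(v − v_s) = 272 × 335/325 ≈ 280.4 Hz.
Receding: f₂ = f · v/(v + v_s) = 272 × 335/345 ≈ 264.1 Hz.
Drop: f₁ − f₂ = 2f·v·v_s/(v² − v_s²) = 2 × 272 × 335 × 10/(335² − 10²) ≈ 16.3 Hz.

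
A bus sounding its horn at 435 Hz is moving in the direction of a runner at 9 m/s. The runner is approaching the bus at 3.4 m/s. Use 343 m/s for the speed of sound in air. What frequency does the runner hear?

451 Hz

With source approaching and observer approaching, f' = f · (v + v_o)/(v − v_s).
f' = 435 × (343 + 3.4)/(343 − 9) = 435 × 346.4/334 ≈ 451 Hz.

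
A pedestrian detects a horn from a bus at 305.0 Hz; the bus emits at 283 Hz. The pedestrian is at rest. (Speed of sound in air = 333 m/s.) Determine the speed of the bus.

24.0 m/s

f' > f, so the bus is approaching.
f' = f · v/(v − v_s) ⇒ v_s = v · |1 − f/f'|.
v_s = 333 × |1 − 283/305.0| = 333 × 0.07213 ≈ 24.0 m/s.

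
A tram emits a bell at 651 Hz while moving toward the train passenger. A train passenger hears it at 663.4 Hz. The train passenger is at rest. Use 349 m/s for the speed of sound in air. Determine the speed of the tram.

f' = f · v/(v − v_s) ⇒ v_s = v · |1 − f/f'|.
v_s = 349 × |1 − 651/663.4| = 349 × 0.01869 ≈ 6.5 m/s.

6.5 m/s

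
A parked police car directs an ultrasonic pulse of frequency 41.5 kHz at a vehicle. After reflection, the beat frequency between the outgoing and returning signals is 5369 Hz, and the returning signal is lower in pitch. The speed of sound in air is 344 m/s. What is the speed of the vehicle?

23.8 m/s

Double Doppler shift off a moving reflector: f₂ = f₀ · (v + u)/(v − u) (u > 0 toward emitter).
Returning signal is lower, so f₂ = f₀ − Δf = 41500 − 5369 = 36131 Hz.
Rearranging, u = v · (f₂ − f₀)/(f₂ + f₀) = 344 × -5369/77631 ≈ -23.8 m/s.
So the vehicle is moving at 23.8 m/s away from the emitter.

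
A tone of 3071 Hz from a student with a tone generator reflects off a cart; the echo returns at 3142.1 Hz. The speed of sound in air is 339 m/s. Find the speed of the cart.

3.9 m/s

Double Doppler shift off a moving reflector: f₂ = f₀ · (v + u)/(v − u) (u > 0 toward emitter).
Rearranging, u = v · (f₂ − f₀)/(f₂ + f₀) = 339 × 71.1/6213.1 ≈ 3.9 m/s.
So the cart is moving at 3.9 m/s toward the emitter.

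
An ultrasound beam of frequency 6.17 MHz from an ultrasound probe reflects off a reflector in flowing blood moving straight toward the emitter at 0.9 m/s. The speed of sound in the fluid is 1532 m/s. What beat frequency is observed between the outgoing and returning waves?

7254 Hz

At the reflector in flowing blood (a moving observer), f₁ = f₀ · (v + u)/v = 6.17 × 1532.9/1532 ≈ 6.17362 MHz.
On reflection it acts as a source moving toward the stationary detector: f₂ = f₁ · v/(v − u) = 6.17362 × 1532/1531.1 ≈ 6.17725 MHz.
Equivalently f₂ = f₀ · (v + u)/(v − u).
Beat frequency (with f₀ = 6170000 Hz): |f₂ − f₀| = 2u·f₀/(v − u) = 2 × 0.9 × 6170000/1531.1 ≈ 7254 Hz.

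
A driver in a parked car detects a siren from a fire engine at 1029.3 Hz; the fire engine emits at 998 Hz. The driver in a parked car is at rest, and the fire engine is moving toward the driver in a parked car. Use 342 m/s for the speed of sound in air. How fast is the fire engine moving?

f' = f · v/(v − v_s) ⇒ v_s = v · |1 − f/f'|.
v_s = 342 × |1 − 998/1029.3| = 342 × 0.03041 ≈ 10.4 m/s.

10.4 m/s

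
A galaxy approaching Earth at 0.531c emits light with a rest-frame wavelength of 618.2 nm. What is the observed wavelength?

342.2 nm

Relativistic Doppler for wavelength: λ' = λ₀ · √((1 − β)/(1 + β)).
λ' = 618.2 × √(0.4690/1.5310) = 618.2 × 0.55348 ≈ 342.2 nm.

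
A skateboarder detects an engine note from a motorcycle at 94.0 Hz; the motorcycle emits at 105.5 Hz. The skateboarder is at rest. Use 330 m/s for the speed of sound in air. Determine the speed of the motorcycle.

40 m/s

f' < f, so the motorcycle is receding.
f' = f · v/(v + v_s) ⇒ v_s = v · |1 − f/f'|.
v_s = 330 × |1 − 105.5/94.0| = 330 × 0.1223 ≈ 40 m/s.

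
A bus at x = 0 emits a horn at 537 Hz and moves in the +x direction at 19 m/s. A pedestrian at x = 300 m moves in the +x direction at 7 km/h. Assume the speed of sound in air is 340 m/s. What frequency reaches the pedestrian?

7 km/h = 1.944 m/s.
The observer lies on the +x side, so the source is heading toward the observer and the observer is heading away from the source.
Both move, so f' = f · (v − v_o)/(v − v_s).
f' = 537 × (340 − 1.944)/(340 − 19) = 537 × 338.06/321 ≈ 566 Hz.

566 Hz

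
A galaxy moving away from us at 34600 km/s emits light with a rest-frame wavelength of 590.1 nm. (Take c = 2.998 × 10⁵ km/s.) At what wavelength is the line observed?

662.6 nm

β = v/c = 34600/299800 = 0.1154.
Relativistic Doppler for wavelength: λ' = λ₀ · √((1 + β)/(1 − β)).
λ' = 590.1 × √(1.1154/0.8846) = 590.1 × 1.12291 ≈ 662.6 nm.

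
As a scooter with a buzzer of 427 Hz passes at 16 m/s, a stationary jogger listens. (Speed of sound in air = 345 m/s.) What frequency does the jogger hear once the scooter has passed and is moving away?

408 Hz

Receding: f₂ = f · v/(v + v_s) = 427 × 345/361 ≈ 408 Hz.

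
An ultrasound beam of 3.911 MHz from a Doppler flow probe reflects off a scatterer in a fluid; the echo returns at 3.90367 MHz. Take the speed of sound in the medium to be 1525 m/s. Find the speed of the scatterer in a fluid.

1.43 m/s

Double Doppler shift off a moving reflector: f₂ = f₀ · (v + u)/(v − u) (u > 0 toward emitter).
Rearranging, u = v · (f₂ − f₀)/(f₂ + f₀) = 1525 × -0.00733/7.81467 ≈ -1.43 m/s.
So the scatterer in a fluid is moving at 1.43 m/s away from the emitter.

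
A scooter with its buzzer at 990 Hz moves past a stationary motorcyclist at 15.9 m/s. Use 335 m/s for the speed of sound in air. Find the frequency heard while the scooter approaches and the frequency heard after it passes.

Approaching: f₁ = f · v/(v − v_s) = 990 × 335/319.1 ≈ 1039 Hz.
Receding: f₂ = f · v/(v + v_s) = 990 × 335/350.9 ≈ 945 Hz.

1039 Hz approaching; 945 Hz receding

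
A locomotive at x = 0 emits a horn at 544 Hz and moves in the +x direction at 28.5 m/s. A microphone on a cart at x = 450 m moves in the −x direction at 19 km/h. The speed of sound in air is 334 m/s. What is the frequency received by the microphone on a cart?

19 km/h = 5.278 m/s.
The observer lies on the +x side, so the source is heading toward the observer and the observer is heading toward the source.
General Doppler shift: f' = f · (v + v_o)/(v − v_s).
f' = 544 × (334 + 5.278)/(334 − 28.5) = 544 × 339.28/305.5 ≈ 604 Hz.

604 Hz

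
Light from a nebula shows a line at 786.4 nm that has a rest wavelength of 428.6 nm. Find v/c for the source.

0.542c

λ'/λ₀ = 1.8348 > 1 (redshift), so the source is receding.
λ'/λ₀ = √((1 + β)/(1 − β)) for a receding source ⇒ β = (r² − 1)/(r² + 1) with r = λ'/λ₀.
β = (3.3665 − 1)/(3.3665 + 1) ≈ 0.542.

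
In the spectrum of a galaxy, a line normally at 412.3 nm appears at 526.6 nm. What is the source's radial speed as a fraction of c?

λ'/λ₀ = 1.2772 > 1 (redshift), so the source is receding.
λ'/λ₀ = √((1 + β)/(1 − β)) for a receding source ⇒ β = (r² − 1)/(r² + 1) with r = λ'/λ₀.
β = (1.6313 − 1)/(1.6313 + 1) ≈ 0.240.

0.240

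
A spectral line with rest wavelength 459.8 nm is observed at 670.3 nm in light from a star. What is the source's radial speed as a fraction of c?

λ'/λ₀ = 1.4578 > 1 (redshift), so the source is receding.
λ'/λ₀ = √((1 + β)/(1 − β)) for a receding source ⇒ β = (r² − 1)/(r² + 1) with r = λ'/λ₀.
β = (2.1252 − 1)/(2.1252 + 1) ≈ 0.360.

0.360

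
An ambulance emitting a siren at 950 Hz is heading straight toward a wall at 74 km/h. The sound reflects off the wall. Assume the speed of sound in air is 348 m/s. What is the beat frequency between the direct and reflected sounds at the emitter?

119 Hz

74 km/h = 20.56 m/s.
The wall receives the sound from a moving source: f₁ = f₀ · v/(v − v_e) = 950 × 348/327.44 ≈ 1009.6 Hz.
On the return leg the ambulance is a moving observer: f₂ = f₁ · (v + v_e)/v = 1009.6 × 368.56/348 ≈ 1069.3 Hz.
Beat against the emitted tone: |f₂ − f₀| = 2v_e·f₀/(v − v_e) = 2 × 20.56 × 950/327.44 ≈ 119 Hz.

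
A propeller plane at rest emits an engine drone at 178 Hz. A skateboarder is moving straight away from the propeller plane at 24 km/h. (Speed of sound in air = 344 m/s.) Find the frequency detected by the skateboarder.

24 km/h = 6.667 m/s.
Only the observer moves, away from the source, so f' = f · (v − v_o)/v.
f' = 178 × (344 − 6.667)/344 = 178 × 337.33/344 ≈ 175 Hz.

175 Hz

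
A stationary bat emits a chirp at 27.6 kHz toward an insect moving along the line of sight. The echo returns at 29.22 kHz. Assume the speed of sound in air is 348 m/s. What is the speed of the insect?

9.9 m/s

Double Doppler shift off a moving reflector: f₂ = f₀ · (v + u)/(v − u) (u > 0 toward emitter).
Rearranging, u = v · (f₂ − f₀)/(f₂ + f₀) = 348 × 1.62/56.82 ≈ 9.9 m/s.
So the insect is moving at 9.9 m/s toward the emitter.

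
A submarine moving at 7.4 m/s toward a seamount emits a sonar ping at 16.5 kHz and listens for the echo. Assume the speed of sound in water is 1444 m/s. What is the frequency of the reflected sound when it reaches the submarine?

The seamount receives the sound from a moving source: f₁ = f₀ · v/(v − v_e) = 16.5 × 1444/1436.6 ≈ 16.58 kHz.
On the return leg the submarine is a moving observer: f₂ = f₁ · (v + v_e)/v = 16.58 × 1451.4/1444 ≈ 16.67 kHz.

16.67 kHz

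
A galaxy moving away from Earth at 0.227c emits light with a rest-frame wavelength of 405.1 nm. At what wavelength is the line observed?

Relativistic Doppler for wavelength: λ' = λ₀ · √((1 + β)/(1 − β)).
λ' = 405.1 × √(1.2270/0.7730) = 405.1 × 1.25989 ≈ 510.4 nm.

510.4 nm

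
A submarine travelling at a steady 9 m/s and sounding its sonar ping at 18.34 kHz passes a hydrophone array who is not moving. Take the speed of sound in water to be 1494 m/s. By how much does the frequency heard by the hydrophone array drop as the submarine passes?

Approaching: f₁ = f · v/(v − v_s) = 18.34 × 1494/1485 ≈ 18.451 kHz.
Receding: f₂ = f · v/(v + v_s) = 18.34 × 1494/1503 ≈ 18.230 kHz.
Drop: f₁ − f₂ = 2f·v·v_s/(v² − v_s²) = 2 × 18.34 × 1494 × 9/(1494² − 9²) ≈ 0.221 kHz.

0.221 kHz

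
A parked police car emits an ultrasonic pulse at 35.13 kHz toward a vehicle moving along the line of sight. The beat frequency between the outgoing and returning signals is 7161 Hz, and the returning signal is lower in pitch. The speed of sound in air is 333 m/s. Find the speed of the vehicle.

Double Doppler shift off a moving reflector: f₂ = f₀ · (v + u)/(v − u) (u > 0 toward emitter).
Returning signal is lower, so f₂ = f₀ − Δf = 35130 − 7161 = 27969 Hz.
Rearranging, u = v · (f₂ − f₀)/(f₂ + f₀) = 333 × -7161/63099 ≈ -38 m/s.
So the vehicle is moving at 38 m/s away from the emitter.

38 m/s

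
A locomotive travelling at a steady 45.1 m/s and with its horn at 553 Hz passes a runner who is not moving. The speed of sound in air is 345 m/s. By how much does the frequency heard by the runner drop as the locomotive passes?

Approaching: f₁ = f · v/(v − v_s) = 553 × 345/299.9 ≈ 636 Hz.
Receding: f₂ = f · v/(v + v_s) = 553 × 345/390.1 ≈ 489 Hz.
Drop: f₁ − f₂ = 2f·v·v_s/(v² − v_s²) = 2 × 553 × 345 × 45.1/(345² − 45.1²) ≈ 147 Hz.

147 Hz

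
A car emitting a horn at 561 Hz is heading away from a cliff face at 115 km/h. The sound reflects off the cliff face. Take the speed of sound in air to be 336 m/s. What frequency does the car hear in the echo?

115 km/h = 31.94 m/s.
The cliff face receives the sound from a moving source: f₁ = f₀ · v/(v + v_e) = 561 × 336/367.94 ≈ 512 Hz.
On the return leg the car is a moving observer: f₂ = f₁ · (v − v_e)/v = 512 × 304.06/336 ≈ 464 Hz.
Equivalently f₂ = f₀ · (v − v_e)/(v + v_e).

464 Hz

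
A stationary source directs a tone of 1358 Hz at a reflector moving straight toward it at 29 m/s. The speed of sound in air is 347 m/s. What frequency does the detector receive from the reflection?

At the reflector (a moving observer), f₁ = f₀ · (v + u)/v = 1358 × 376/347 ≈ 1471 Hz.
The reflection then acts as a moving source: f₂ = f₁ · v/(v − u) ≈ 1606 Hz.

1606 Hz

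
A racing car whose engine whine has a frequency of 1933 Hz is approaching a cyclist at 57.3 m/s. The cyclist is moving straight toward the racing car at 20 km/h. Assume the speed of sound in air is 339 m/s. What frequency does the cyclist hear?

20 km/h = 5.556 m/s.
With source approaching and observer approaching, f' = f · (v + v_o)/(v − v_s).
f' = 1933 × (339 + 5.556)/(339 − 57.3) = 1933 × 344.56/281.7 ≈ 2364 Hz.

2364 Hz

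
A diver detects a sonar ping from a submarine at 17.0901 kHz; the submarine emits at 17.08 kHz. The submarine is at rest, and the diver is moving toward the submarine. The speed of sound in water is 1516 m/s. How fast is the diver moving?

f' = f · (v + v_o)/v ⇒ v_o = v · |f'/f − 1|.
v_o = 1516 × |17.0901/17.08 − 1| = 1516 × 0.0005913 ≈ 0.90 m/s.

0.90 m/s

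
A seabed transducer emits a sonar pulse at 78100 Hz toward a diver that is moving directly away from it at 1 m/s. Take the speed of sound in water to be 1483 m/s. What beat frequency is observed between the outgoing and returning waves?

At the diver (a moving observer), f₁ = f₀ · (v − u)/v = 78100 × 1482/1483 ≈ 78047.3 Hz.
On reflection it acts as a source moving away from the stationary detector: f₂ = f₁ · v/(v + u) = 78047.3 × 1483/1484 ≈ 77994.7 Hz.
Equivalently f₂ = f₀ · (v − u)/(v + u).
Beat frequency: |f₂ − f₀| = 2u·f₀/(v + u) = 2 × 1 × 78100/1484 ≈ 105 Hz.

105 Hz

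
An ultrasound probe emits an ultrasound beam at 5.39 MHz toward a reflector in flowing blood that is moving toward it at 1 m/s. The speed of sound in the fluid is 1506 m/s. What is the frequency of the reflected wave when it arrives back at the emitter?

5.397 MHz

At the reflector in flowing blood (a moving observer), f₁ = f₀ · (v + u)/v = 5.39 × 1507/1506 ≈ 5.394 MHz.
The reflection then acts as a moving source: f₂ = f₁ · v/(v − u) ≈ 5.397 MHz.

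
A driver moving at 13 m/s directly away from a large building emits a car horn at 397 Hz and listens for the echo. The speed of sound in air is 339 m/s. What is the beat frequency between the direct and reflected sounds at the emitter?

The large building receives the sound from a moving source: f₁ = f₀ · v/(v + v_e) = 397 × 339/352 ≈ 382.3 Hz.
On the return leg the driver is a moving observer: f₂ = f₁ · (v − v_e)/v = 382.3 × 326/339 ≈ 367.7 Hz.
Equivalently f₂ = f₀ · (v − v_e)/(v + v_e).
Beat against the emitted tone: |f₂ − f₀| = 2v_e·f₀/(v + v_e) = 2 × 13 × 397/352 ≈ 29.3 Hz.

29.3 Hz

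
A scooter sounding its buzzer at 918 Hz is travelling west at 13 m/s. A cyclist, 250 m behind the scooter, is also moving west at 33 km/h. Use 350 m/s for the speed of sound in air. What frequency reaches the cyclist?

908 Hz

33 km/h = 9.167 m/s.
The cyclist is behind, so the scooter is moving away from it while the cyclist is moving toward the scooter.
With source receding and observer approaching, f' = f · (v + v_o)/(v + v_s).
f' = 918 × (350 + 9.167)/(350 + 13) = 918 × 359.17/363 ≈ 908 Hz.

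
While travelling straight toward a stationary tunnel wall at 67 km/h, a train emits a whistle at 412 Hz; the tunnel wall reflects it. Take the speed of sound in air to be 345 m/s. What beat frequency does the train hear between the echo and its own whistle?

67 km/h = 18.61 m/s.
The tunnel wall receives the sound from a moving source: f₁ = f₀ · v/(v − v_e) = 412 × 345/326.39 ≈ 435.5 Hz.
On the return leg the train is a moving observer: f₂ = f₁ · (v + v_e)/v = 435.5 × 363.61/345 ≈ 459.0 Hz.
Equivalently f₂ = f₀ · (v + v_e)/(v − v_e).
Beat against the emitted tone: |f₂ − f₀| = 2v_e·f₀/(v − v_e) = 2 × 18.61 × 412/326.39 ≈ 47.0 Hz.

47.0 Hz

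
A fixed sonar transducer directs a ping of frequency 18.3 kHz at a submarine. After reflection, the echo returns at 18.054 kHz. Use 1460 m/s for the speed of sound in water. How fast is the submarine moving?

Double Doppler shift off a moving reflector: f₂ = f₀ · (v + u)/(v − u) (u > 0 toward emitter).
Rearranging, u = v · (f₂ − f₀)/(f₂ + f₀) = 1460 × -0.246/36.354 ≈ -9.9 m/s.
So the submarine is moving at 9.9 m/s away from the emitter.

9.9 m/s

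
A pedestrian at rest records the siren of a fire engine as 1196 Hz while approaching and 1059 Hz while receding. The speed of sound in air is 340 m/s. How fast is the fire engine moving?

20.7 m/s

f₁/f₂ = (v + v_s)/(v − v_s), so v_s = v · (f₁ − f₂)/(f₁ + f₂).
v_s = 340 × (1196 − 1059)/(1196 + 1059) = 340 × 137/2255 ≈ 20.7 m/s.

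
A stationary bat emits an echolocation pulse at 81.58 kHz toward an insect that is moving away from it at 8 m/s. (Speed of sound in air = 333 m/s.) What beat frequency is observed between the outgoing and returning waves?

The insect first receives the wave as a moving observer: f₁ = f₀ · (v − u)/v = 81.58 × (333 − 8)/333 ≈ 79.62 kHz.
On reflection it acts as a source moving away from the stationary detector: f₂ = f₁ · v/(v + u) = 79.62 × 333/341 ≈ 77.75 kHz.
Beat frequency (with f₀ = 81580 Hz): |f₂ − f₀| = 2u·f₀/(v + u) = 2 × 8 × 81580/341 ≈ 3828 Hz.

3828 Hz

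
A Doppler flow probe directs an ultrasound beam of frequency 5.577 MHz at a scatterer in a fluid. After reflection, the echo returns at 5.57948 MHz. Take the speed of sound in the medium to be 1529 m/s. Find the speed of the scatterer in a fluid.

0.34 m/s

Double Doppler shift off a moving reflector: f₂ = f₀ · (v + u)/(v − u) (u > 0 toward emitter).
Rearranging, u = v · (f₂ − f₀)/(f₂ + f₀) = 1529 × 0.00248/11.15648 ≈ 0.34 m/s.
So the scatterer in a fluid is moving at 0.34 m/s toward the emitter.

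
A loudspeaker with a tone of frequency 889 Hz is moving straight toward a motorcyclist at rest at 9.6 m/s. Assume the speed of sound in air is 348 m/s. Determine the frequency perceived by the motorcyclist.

Only the source moves, toward the listener, so f' = f · v/(v − v_s).
f' = 889 × 348/(348 − 9.6) = 889 × 348/338.4 ≈ 914 Hz.

914 Hz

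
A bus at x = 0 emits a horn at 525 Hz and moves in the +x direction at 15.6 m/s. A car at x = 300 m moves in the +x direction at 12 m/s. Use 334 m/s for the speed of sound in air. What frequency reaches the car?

The observer lies on the +x side, so the source is heading toward the observer and the observer is heading away from the source.
Both move, so f' = f · (v − v_o)/(v − v_s).
f' = 525 × (334 − 12)/(334 − 15.6) = 525 × 322/318.4 ≈ 531 Hz.

531 Hz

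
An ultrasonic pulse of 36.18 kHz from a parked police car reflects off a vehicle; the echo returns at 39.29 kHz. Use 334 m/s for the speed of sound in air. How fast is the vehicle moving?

Double Doppler shift off a moving reflector: f₂ = f₀ · (v + u)/(v − u) (u > 0 toward emitter).
Rearranging, u = v · (f₂ − f₀)/(f₂ + f₀) = 334 × 3.11/75.47 ≈ 13.8 m/s.
So the vehicle is moving at 13.8 m/s toward the emitter.

13.8 m/s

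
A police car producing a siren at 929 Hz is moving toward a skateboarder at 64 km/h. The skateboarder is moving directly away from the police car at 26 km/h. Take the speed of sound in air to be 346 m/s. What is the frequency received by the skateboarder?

959 Hz

64 km/h = 17.78 m/s; 26 km/h = 7.222 m/s.
With source approaching and observer receding, f' = f · (v − v_o)/(v − v_s).
f' = 929 × (346 − 7.222)/(346 − 17.78) = 929 × 338.78/328.22 ≈ 959 Hz.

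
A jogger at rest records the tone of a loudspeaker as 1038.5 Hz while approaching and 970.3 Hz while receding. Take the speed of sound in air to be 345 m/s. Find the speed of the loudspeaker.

f₁/f₂ = (v + v_s)/(v − v_s), so v_s = v · (f₁ − f₂)/(f₁ + f₂).
v_s = 345 × (1038.5 − 970.3)/(1038.5 + 970.3) = 345 × 68.2/2008.8 ≈ 11.7 m/s.

11.7 m/s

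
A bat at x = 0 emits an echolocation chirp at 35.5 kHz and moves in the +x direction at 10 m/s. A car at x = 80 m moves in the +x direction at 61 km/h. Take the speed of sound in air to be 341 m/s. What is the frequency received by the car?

61 km/h = 16.94 m/s.
The observer lies on the +x side, so the source is heading toward the observer and the observer is heading away from the source.
Both move, so f' = f · (v − v_o)/(v − v_s).
f' = 35.5 × (341 − 16.94)/(341 − 10) = 35.5 × 324.06/331 ≈ 34.8 kHz.

34.8 kHz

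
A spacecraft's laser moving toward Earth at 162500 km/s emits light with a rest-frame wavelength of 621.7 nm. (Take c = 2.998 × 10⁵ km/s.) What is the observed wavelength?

338.8 nm

β = v/c = 162500/299800 = 0.5420.
Relativistic Doppler for wavelength: λ' = λ₀ · √((1 − β)/(1 + β)).
λ' = 621.7 × √(0.4580/1.5420) = 621.7 × 0.54497 ≈ 338.8 nm.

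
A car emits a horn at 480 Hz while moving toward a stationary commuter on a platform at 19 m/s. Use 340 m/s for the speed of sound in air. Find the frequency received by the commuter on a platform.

508 Hz

Only the source moves, toward the listener, so f' = f · v/(v − v_s).
f' = 480 × 340/(340 − 19) = 480 × 340/321 ≈ 508 Hz.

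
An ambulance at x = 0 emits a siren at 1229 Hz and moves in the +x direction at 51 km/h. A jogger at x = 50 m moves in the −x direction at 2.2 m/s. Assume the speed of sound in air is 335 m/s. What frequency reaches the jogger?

51 km/h = 14.17 m/s.
The observer lies on the +x side, so the source is heading toward the observer and the observer is heading toward the source.
With source approaching and observer approaching, f' = f · (v + v_o)/(v − v_s).
f' = 1229 × (335 + 2.2)/(335 − 14.17) = 1229 × 337.2/320.83 ≈ 1292 Hz.

1292 Hz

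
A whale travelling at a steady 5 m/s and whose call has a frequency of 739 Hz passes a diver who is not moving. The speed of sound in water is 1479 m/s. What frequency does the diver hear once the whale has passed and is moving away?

737 Hz

Receding: f₂ = f · v/(v + v_s) = 739 × 1479/1484 ≈ 737 Hz.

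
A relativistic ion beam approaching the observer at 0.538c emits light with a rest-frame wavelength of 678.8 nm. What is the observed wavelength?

Relativistic Doppler for wavelength: λ' = λ₀ · √((1 − β)/(1 + β)).
λ' = 678.8 × √(0.4620/1.5380) = 678.8 × 0.54808 ≈ 372.0 nm.

372.0 nm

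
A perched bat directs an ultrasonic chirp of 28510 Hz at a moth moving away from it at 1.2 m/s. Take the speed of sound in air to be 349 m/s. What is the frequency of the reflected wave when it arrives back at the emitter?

28315 Hz

At the moth (a moving observer), f₁ = f₀ · (v − u)/v = 28510 × 347.8/349 ≈ 28412 Hz.
The reflection then acts as a moving source: f₂ = f₁ · v/(v + u) ≈ 28315 Hz.
Equivalently f₂ = f₀ · (v − u)/(v + u).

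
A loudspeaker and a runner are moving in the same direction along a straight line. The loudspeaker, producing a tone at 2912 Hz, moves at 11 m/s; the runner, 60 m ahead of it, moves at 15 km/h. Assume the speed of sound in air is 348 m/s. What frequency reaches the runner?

2971 Hz

15 km/h = 4.167 m/s.
The runner is ahead, so the loudspeaker is moving toward it while the runner is moving away from the loudspeaker.
With source approaching and observer receding, f' = f · (v − v_o)/(v − v_s).
f' = 2912 × (348 − 4.167)/(348 − 11) = 2912 × 343.83/337 ≈ 2971 Hz.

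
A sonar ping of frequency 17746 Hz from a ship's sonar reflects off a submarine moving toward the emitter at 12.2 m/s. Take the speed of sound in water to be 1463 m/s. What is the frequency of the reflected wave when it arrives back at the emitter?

18044 Hz

The submarine first receives the wave as a moving observer: f₁ = f₀ · (v + u)/v = 17746 × (1463 + 12.2)/1463 ≈ 17894 Hz.
The reflection then acts as a moving source: f₂ = f₁ · v/(v − u) ≈ 18044 Hz.
Equivalently f₂ = f₀ · (v + u)/(v − u).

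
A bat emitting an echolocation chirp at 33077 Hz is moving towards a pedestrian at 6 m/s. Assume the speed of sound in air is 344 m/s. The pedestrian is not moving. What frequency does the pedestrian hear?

33664 Hz

Only the source moves, toward the listener, so f' = f · v/(v − v_s).
f' = 33077 × 344/(344 − 6) = 33077 × 344/338 ≈ 33664 Hz.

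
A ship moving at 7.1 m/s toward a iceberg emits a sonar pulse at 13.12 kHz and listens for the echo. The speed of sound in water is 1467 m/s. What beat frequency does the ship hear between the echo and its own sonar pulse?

128 Hz

The iceberg receives the sound from a moving source: f₁ = f₀ · v/(v − v_e) = 13.12 × 1467/1459.9 ≈ 13.1838 kHz.
On the return leg the ship is a moving observer: f₂ = f₁ · (v + v_e)/v = 13.1838 × 1474.1/1467 ≈ 13.2476 kHz.
Beat against the emitted tone (with f₀ = 13120 Hz): |f₂ − f₀| = 2v_e·f₀/(v − v_e) = 2 × 7.1 × 13120/1459.9 ≈ 128 Hz.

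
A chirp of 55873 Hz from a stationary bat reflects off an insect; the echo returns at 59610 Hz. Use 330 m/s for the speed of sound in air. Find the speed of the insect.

Double Doppler shift off a moving reflector: f₂ = f₀ · (v + u)/(v − u) (u > 0 toward emitter).
Rearranging, u = v · (f₂ − f₀)/(f₂ + f₀) = 330 × 3737/115483 ≈ 10.7 m/s.
So the insect is moving at 10.7 m/s toward the emitter.

10.7 m/s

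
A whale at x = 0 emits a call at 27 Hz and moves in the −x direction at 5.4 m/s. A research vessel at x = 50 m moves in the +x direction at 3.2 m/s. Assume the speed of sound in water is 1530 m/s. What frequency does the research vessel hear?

The observer lies on the +x side, so the source is heading away from the observer and the observer is heading away from the source.
Both move, so f' = f · (v − v_o)/(v + v_s).
f' = 27 × (1530 − 3.2)/(1530 + 5.4) = 27 × 1526.8/1535.4 ≈ 26.8 Hz.

26.8 Hz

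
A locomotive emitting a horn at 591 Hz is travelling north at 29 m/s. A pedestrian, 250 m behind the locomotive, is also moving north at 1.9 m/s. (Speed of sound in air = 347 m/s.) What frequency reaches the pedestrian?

The pedestrian is behind, so the locomotive is moving away from it while the pedestrian is moving toward the locomotive.
General Doppler shift: f' = f · (v + v_o)/(v + v_s).
f' = 591 × (347 + 1.9)/(347 + 29) = 591 × 348.9/376 ≈ 548 Hz.

548 Hz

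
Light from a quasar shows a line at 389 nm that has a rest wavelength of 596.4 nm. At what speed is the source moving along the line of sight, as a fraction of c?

0.403

λ'/λ₀ = 0.6522 < 1 (blueshift), so the source is approaching.
λ'/λ₀ = √((1 − β)/(1 + β)) for an approaching source ⇒ β = (1 − r²)/(1 + r²) with r = λ'/λ₀.
β = (1 − 0.4254)/(1 + 0.4254) ≈ 0.403.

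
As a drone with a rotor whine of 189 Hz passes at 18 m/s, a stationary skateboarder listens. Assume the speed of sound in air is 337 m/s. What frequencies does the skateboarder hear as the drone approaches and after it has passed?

200 Hz approaching; 179 Hz receding

Approaching: f₁ = f · v/(v − v_s) = 189 × 337/319 ≈ 200 Hz.
Receding: f₂ = f · v/(v + v_s) = 189 × 337/355 ≈ 179 Hz.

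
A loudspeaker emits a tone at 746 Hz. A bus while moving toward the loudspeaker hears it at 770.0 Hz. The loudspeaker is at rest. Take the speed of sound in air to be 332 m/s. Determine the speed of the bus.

f' = f · (v + v_o)/v ⇒ v_o = v · |f'/f − 1|.
v_o = 332 × |770.0/746 − 1| = 332 × 0.03217 ≈ 10.7 m/s.

10.7 m/s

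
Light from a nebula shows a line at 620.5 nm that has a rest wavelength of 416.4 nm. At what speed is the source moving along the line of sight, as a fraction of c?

0.379

λ'/λ₀ = 1.4902 > 1 (redshift), so the source is receding.
λ'/λ₀ = √((1 + β)/(1 − β)) for a receding source ⇒ β = (r² − 1)/(r² + 1) with r = λ'/λ₀.
β = (2.2206 − 1)/(2.2206 + 1) ≈ 0.379.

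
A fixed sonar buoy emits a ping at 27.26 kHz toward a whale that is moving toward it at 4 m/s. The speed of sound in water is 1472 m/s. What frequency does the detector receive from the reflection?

27.4 kHz

The whale first receives the wave as a moving observer: f₁ = f₀ · (v + u)/v = 27.26 × (1472 + 4)/1472 ≈ 27.3 kHz.
On reflection it acts as a source moving toward the stationary detector: f₂ = f₁ · v/(v − u) = 27.3 × 1472/1468 ≈ 27.4 kHz.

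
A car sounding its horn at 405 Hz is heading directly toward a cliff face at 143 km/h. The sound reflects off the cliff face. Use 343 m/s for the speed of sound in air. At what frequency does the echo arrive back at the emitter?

143 km/h = 39.72 m/s.
The cliff face receives the sound from a moving source: f₁ = f₀ · v/(v − v_e) = 405 × 343/303.28 ≈ 458 Hz.
On the return leg the car is a moving observer: f₂ = f₁ · (v + v_e)/v = 458 × 382.72/343 ≈ 511 Hz.

511 Hz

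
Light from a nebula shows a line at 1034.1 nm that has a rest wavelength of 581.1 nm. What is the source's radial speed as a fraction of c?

0.520

λ'/λ₀ = 1.7796 > 1 (redshift), so the source is receding.
λ'/λ₀ = √((1 + β)/(1 − β)) for a receding source ⇒ β = (r² − 1)/(r² + 1) with r = λ'/λ₀.
β = (3.1668 − 1)/(3.1668 + 1) ≈ 0.520.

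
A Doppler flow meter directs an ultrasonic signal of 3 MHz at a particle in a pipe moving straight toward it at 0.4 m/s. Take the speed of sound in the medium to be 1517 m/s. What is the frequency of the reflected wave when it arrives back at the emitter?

3.002 MHz

At the particle in a pipe (a moving observer), f₁ = f₀ · (v + u)/v = 3 × 1517.4/1517 ≈ 3.001 MHz.
On reflection it acts as a source moving toward the stationary detector: f₂ = f₁ · v/(v − u) = 3.001 × 1517/1516.6 ≈ 3.002 MHz.
Equivalently f₂ = f₀ · (v + u)/(v − u).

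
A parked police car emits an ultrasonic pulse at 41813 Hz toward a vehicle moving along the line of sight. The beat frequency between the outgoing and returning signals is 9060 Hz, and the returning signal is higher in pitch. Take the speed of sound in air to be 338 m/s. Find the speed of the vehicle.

33 m/s

Double Doppler shift off a moving reflector: f₂ = f₀ · (v + u)/(v − u) (u > 0 toward emitter).
Returning signal is higher, so f₂ = f₀ + Δf = 41813 + 9060 = 50873 Hz.
Rearranging, u = v · (f₂ − f₀)/(f₂ + f₀) = 338 × 9060/92686 ≈ 33 m/s.
So the vehicle is moving at 33 m/s toward the emitter.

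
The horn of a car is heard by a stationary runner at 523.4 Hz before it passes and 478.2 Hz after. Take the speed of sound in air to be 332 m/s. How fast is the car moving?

f₁/f₂ = (v + v_s)/(v − v_s), so v_s = v · (f₁ − f₂)/(f₁ + f₂).
v_s = 332 × (523.4 − 478.2)/(523.4 + 478.2) = 332 × 45.2/1001.6 ≈ 15.0 m/s.

15.0 m/s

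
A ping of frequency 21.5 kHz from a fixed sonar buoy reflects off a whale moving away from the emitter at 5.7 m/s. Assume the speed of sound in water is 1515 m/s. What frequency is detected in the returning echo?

21.3 kHz

At the whale (a moving observer), f₁ = f₀ · (v − u)/v = 21.5 × 1509.3/1515 ≈ 21.4 kHz.
On reflection it acts as a source moving away from the stationary detector: f₂ = f₁ · v/(v + u) = 21.4 × 1515/1520.7 ≈ 21.3 kHz.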